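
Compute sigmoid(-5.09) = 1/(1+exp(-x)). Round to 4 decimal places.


sigma(-5.09) = 1/(1+e^(5.09)) = 1/(1+162.389862) = 1/163.389862 = 0.0061.

0.0061


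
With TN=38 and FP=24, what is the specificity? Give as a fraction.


Specificity = TN / (TN + FP) = 38 / 62 = 19/31.

19/31


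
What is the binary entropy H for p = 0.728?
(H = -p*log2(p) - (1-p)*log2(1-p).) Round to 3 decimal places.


H = -0.728*log2(0.728) - 0.272*log2(0.272) = 0.844.

0.844


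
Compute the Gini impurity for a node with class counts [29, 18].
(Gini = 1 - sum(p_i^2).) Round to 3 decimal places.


Total = 47. Proportions: 29/47, 18/47. sum(p_i^2) = 0.5274. Gini = 1 - 0.5274 = 0.4726, which rounds to 0.473.

0.473


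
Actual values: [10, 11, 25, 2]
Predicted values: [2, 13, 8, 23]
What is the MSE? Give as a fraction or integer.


MSE = (1/4) * ((10-2)^2=64 + (11-13)^2=4 + (25-8)^2=289 + (2-23)^2=441). Sum = 798. MSE = 399/2.

399/2


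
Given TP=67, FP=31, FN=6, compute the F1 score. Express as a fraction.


Precision = 67/98 = 67/98. Recall = 67/73 = 67/73. F1 = 2*P*R/(P+R) = 134/171.

134/171


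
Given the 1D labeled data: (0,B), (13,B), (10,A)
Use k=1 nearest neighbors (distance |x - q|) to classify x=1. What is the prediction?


Distances: |0-1|=1, |13-1|=12, |10-1|=9. 1 nearest: (0,B). Counts: {'B': 1}. Majority class: B.

B


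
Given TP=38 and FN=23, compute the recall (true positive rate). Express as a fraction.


Recall = TP / (TP + FN) = 38 / 61 = 38/61.

38/61


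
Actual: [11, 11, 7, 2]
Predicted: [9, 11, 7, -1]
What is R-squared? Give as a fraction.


Mean(y) = 31/4. SS_res = 13. SS_tot = 219/4. R^2 = 1 - 13/(219/4) = 167/219.

167/219


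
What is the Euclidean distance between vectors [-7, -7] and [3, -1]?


d = sqrt(sum of squared differences). (-7-3)^2=100, (-7--1)^2=36. Sum = 136.

sqrt(136)


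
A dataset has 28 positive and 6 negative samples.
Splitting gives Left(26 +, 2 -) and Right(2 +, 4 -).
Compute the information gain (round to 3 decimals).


H(parent) = 0.6723. H(left) = 0.3712, H(right) = 0.9183. Weighted = (28/34)*0.3712 + (6/34)*0.9183 = 0.4677. IG = 0.6723 - 0.4677 = 0.2046, which rounds to 0.205.

0.205


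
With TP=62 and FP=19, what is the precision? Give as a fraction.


Precision = TP / (TP + FP) = 62 / 81 = 62/81.

62/81


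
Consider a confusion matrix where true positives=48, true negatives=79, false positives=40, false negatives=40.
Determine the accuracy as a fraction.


Accuracy = (TP + TN) / (TP + TN + FP + FN) = (48 + 79) / 207 = 127/207.

127/207


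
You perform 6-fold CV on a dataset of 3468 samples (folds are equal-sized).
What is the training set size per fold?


Each validation fold has 3468/6 = 578 samples. Training set = 3468 - 578 = 2890.

2890


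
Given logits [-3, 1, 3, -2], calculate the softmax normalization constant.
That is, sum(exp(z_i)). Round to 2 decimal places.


Denom = e^-3=0.0498 + e^1=2.7183 + e^3=20.0855 + e^-2=0.1353. Sum = 22.9889, which rounds to 22.99.

22.99


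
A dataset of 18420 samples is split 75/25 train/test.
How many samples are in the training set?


Test set = 18420 * 25% = 4605. Training set = 18420 - 4605 = 13815.

13815


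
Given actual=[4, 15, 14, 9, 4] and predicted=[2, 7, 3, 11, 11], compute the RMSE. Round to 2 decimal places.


MSE = 48.4000. RMSE = sqrt(48.4000) = 6.96.

6.96


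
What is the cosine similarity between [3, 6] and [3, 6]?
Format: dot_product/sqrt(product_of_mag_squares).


dot = 45. |a|^2 = 45, |b|^2 = 45. cos = 45/sqrt(2025).

45/sqrt(2025)


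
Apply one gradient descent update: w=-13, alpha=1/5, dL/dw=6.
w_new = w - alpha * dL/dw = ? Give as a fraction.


w_new = -13 - 1/5 * 6 = -13 - 6/5 = -71/5.

-71/5


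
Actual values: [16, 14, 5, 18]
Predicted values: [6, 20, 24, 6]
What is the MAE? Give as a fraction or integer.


MAE = (1/4) * (|16-6|=10 + |14-20|=6 + |5-24|=19 + |18-6|=12). Sum = 47. MAE = 47/4.

47/4


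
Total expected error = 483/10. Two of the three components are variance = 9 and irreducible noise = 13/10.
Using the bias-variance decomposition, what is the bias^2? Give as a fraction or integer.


Total error = bias^2 + variance + irreducible noise. So bias^2 = 483/10 - 9 - 13/10 = 38.

38


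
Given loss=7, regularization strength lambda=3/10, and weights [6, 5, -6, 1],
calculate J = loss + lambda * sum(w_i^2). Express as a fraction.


L2 sq norm = sum(w^2) = 98. J = 7 + 3/10 * 98 = 182/5.

182/5


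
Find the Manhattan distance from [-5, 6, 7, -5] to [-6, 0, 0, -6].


d = sum of absolute differences: |-5--6|=1 + |6-0|=6 + |7-0|=7 + |-5--6|=1 = 15.

15


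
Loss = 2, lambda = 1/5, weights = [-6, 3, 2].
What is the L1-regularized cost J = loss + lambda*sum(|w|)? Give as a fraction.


L1 norm = sum(|w|) = 11. J = 2 + 1/5 * 11 = 21/5.

21/5


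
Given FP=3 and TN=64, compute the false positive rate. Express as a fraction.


FPR = FP / (FP + TN) = 3 / 67 = 3/67.

3/67


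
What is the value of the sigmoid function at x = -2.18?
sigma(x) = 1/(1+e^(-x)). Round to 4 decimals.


sigma(-2.18) = 1/(1+e^(2.18)) = 1/(1+8.846306) = 1/9.846306 = 0.1016.

0.1016


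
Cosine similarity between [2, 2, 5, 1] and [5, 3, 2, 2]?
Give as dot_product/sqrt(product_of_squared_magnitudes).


dot = 28. |a|^2 = 34, |b|^2 = 42. cos = 28/sqrt(1428).

28/sqrt(1428)


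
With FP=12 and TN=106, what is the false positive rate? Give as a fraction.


FPR = FP / (FP + TN) = 12 / 118 = 6/59.

6/59


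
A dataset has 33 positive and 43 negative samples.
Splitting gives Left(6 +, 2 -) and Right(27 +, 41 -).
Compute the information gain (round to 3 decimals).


H(parent) = 0.9875. H(left) = 0.8113, H(right) = 0.9692. Weighted = (8/76)*0.8113 + (68/76)*0.9692 = 0.9526. IG = 0.9875 - 0.9526 = 0.0349, which rounds to 0.035.

0.035


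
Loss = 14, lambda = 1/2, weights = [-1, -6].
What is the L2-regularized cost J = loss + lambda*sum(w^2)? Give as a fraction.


L2 sq norm = sum(w^2) = 37. J = 14 + 1/2 * 37 = 65/2.

65/2


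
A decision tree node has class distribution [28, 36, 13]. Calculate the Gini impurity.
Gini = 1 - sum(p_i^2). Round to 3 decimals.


Total = 77. Proportions: 28/77, 36/77, 13/77. sum(p_i^2) = 0.3793. Gini = 1 - 0.3793 = 0.6207, which rounds to 0.621.

0.621


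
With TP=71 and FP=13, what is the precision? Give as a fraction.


Precision = TP / (TP + FP) = 71 / 84 = 71/84.

71/84


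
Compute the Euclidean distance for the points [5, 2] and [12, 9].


d = sqrt(sum of squared differences). (5-12)^2=49, (2-9)^2=49. Sum = 98.

sqrt(98)


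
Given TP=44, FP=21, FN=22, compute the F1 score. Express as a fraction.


Precision = 44/65 = 44/65. Recall = 44/66 = 2/3. F1 = 2*P*R/(P+R) = 88/131.

88/131


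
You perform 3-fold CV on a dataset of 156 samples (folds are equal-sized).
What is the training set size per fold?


Each validation fold has 156/3 = 52 samples. Training set = 156 - 52 = 104.

104


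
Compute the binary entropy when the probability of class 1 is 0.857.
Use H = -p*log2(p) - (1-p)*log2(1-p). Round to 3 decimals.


H = -0.857*log2(0.857) - 0.143*log2(0.143) = 0.592.

0.592


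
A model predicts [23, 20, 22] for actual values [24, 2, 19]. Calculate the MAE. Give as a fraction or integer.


MAE = (1/3) * (|24-23|=1 + |2-20|=18 + |19-22|=3). Sum = 22. MAE = 22/3.

22/3


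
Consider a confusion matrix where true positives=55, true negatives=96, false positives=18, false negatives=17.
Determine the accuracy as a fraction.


Accuracy = (TP + TN) / (TP + TN + FP + FN) = (55 + 96) / 186 = 151/186.

151/186


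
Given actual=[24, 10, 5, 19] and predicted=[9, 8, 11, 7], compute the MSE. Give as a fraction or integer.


MSE = (1/4) * ((24-9)^2=225 + (10-8)^2=4 + (5-11)^2=36 + (19-7)^2=144). Sum = 409. MSE = 409/4.

409/4


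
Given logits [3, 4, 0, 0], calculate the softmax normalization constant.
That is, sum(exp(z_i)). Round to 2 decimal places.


Denom = e^3=20.0855 + e^4=54.5982 + e^0=1.0000 + e^0=1.0000. Sum = 76.6837, which rounds to 76.68.

76.68


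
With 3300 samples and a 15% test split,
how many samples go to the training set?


Test set = 3300 * 15% = 495. Training set = 3300 - 495 = 2805.

2805


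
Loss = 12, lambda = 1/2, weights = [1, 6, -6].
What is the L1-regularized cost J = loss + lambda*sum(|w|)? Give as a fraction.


L1 norm = sum(|w|) = 13. J = 12 + 1/2 * 13 = 37/2.

37/2


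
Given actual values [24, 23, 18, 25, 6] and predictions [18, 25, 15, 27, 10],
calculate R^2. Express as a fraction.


Mean(y) = 96/5. SS_res = 69. SS_tot = 1234/5. R^2 = 1 - 69/(1234/5) = 889/1234.

889/1234


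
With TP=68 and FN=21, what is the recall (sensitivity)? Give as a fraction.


Recall = TP / (TP + FN) = 68 / 89 = 68/89.

68/89


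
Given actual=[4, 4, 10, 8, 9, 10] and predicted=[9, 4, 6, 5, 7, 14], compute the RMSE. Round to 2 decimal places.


MSE = 11.6667. RMSE = sqrt(11.6667) = 3.42.

3.42


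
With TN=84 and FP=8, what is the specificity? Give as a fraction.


Specificity = TN / (TN + FP) = 84 / 92 = 21/23.

21/23


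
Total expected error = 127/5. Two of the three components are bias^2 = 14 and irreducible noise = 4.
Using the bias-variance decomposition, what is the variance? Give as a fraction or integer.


Total error = bias^2 + variance + irreducible noise. So variance = 127/5 - 14 - 4 = 37/5.

37/5


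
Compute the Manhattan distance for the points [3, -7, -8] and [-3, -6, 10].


d = sum of absolute differences: |3--3|=6 + |-7--6|=1 + |-8-10|=18 = 25.

25


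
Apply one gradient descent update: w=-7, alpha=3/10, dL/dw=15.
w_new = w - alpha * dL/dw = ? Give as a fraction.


w_new = -7 - 3/10 * 15 = -7 - 9/2 = -23/2.

-23/2


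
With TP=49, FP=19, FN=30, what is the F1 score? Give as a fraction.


Precision = 49/68 = 49/68. Recall = 49/79 = 49/79. F1 = 2*P*R/(P+R) = 2/3.

2/3


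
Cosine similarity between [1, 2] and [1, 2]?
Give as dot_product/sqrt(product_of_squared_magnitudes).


dot = 5. |a|^2 = 5, |b|^2 = 5. cos = 5/sqrt(25).

5/sqrt(25)


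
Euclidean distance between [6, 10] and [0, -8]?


d = sqrt(sum of squared differences). (6-0)^2=36, (10--8)^2=324. Sum = 360.

sqrt(360)


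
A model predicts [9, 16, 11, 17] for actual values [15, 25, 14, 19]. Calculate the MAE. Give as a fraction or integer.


MAE = (1/4) * (|15-9|=6 + |25-16|=9 + |14-11|=3 + |19-17|=2). Sum = 20. MAE = 5.

5


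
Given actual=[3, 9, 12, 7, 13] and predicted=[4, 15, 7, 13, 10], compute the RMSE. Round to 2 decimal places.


MSE = 21.4000. RMSE = sqrt(21.4000) = 4.63.

4.63


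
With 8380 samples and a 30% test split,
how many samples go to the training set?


Test set = 8380 * 30% = 2514. Training set = 8380 - 2514 = 5866.

5866


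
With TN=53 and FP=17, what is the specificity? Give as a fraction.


Specificity = TN / (TN + FP) = 53 / 70 = 53/70.

53/70


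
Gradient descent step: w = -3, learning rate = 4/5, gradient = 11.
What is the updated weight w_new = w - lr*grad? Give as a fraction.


w_new = -3 - 4/5 * 11 = -3 - 44/5 = -59/5.

-59/5


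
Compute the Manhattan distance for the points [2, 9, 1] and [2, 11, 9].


d = sum of absolute differences: |2-2|=0 + |9-11|=2 + |1-9|=8 = 10.

10


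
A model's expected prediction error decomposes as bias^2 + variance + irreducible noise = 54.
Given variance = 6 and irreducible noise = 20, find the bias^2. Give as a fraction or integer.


Total error = bias^2 + variance + irreducible noise. So bias^2 = 54 - 6 - 20 = 28.

28


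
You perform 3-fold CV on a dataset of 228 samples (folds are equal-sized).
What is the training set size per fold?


Each validation fold has 228/3 = 76 samples. Training set = 228 - 76 = 152.

152


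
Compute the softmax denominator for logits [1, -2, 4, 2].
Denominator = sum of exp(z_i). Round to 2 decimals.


Denom = e^1=2.7183 + e^-2=0.1353 + e^4=54.5982 + e^2=7.3891. Sum = 64.8409, which rounds to 64.84.

64.84


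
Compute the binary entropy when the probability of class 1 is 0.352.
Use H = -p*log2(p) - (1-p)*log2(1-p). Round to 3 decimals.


H = -0.352*log2(0.352) - 0.648*log2(0.648) = 0.936.

0.936


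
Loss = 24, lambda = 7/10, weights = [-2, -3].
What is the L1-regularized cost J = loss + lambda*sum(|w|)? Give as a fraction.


L1 norm = sum(|w|) = 5. J = 24 + 7/10 * 5 = 55/2.

55/2


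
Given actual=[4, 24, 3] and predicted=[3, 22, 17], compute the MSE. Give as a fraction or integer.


MSE = (1/3) * ((4-3)^2=1 + (24-22)^2=4 + (3-17)^2=196). Sum = 201. MSE = 67.

67


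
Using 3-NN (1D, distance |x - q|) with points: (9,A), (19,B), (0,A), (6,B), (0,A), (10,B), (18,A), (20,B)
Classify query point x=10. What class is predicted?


Distances: |9-10|=1, |19-10|=9, |0-10|=10, |6-10|=4, |0-10|=10, |10-10|=0, |18-10|=8, |20-10|=10. 3 nearest: (10,B), (9,A), (6,B). Counts: {'B': 2, 'A': 1}. Majority class: B.

B


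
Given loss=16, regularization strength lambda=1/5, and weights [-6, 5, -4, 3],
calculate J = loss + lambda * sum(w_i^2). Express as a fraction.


L2 sq norm = sum(w^2) = 86. J = 16 + 1/5 * 86 = 166/5.

166/5


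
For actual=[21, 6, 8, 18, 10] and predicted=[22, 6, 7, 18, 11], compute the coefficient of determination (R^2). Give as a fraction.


Mean(y) = 63/5. SS_res = 3. SS_tot = 856/5. R^2 = 1 - 3/(856/5) = 841/856.

841/856


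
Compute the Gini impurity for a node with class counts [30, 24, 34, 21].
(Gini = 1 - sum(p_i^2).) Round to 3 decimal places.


Total = 109. Proportions: 30/109, 24/109, 34/109, 21/109. sum(p_i^2) = 0.2586. Gini = 1 - 0.2586 = 0.7414, which rounds to 0.741.

0.741


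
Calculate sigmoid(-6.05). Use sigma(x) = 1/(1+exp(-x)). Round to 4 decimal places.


sigma(-6.05) = 1/(1+e^(6.05)) = 1/(1+424.113030) = 1/425.113030 = 0.0024.

0.0024


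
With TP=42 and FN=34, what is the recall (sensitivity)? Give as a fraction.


Recall = TP / (TP + FN) = 42 / 76 = 21/38.

21/38


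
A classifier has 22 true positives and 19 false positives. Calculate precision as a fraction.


Precision = TP / (TP + FP) = 22 / 41 = 22/41.

22/41


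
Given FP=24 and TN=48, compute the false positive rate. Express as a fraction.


FPR = FP / (FP + TN) = 24 / 72 = 1/3.

1/3


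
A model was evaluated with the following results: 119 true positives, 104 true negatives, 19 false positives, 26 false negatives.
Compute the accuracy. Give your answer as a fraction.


Accuracy = (TP + TN) / (TP + TN + FP + FN) = (119 + 104) / 268 = 223/268.

223/268


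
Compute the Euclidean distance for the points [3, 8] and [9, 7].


d = sqrt(sum of squared differences). (3-9)^2=36, (8-7)^2=1. Sum = 37.

sqrt(37)


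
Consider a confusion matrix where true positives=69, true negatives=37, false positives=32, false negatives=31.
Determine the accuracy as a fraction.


Accuracy = (TP + TN) / (TP + TN + FP + FN) = (69 + 37) / 169 = 106/169.

106/169


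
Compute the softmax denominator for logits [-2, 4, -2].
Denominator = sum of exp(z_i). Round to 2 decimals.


Denom = e^-2=0.1353 + e^4=54.5982 + e^-2=0.1353. Sum = 54.8688, which rounds to 54.87.

54.87


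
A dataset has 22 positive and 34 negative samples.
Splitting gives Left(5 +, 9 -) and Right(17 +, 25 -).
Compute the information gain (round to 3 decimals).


H(parent) = 0.9666. H(left) = 0.9403, H(right) = 0.9737. Weighted = (14/56)*0.9403 + (42/56)*0.9737 = 0.9654. IG = 0.9666 - 0.9654 = 0.0012, which rounds to 0.001.

0.001


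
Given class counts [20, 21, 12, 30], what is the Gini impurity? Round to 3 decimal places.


Total = 83. Proportions: 20/83, 21/83, 12/83, 30/83. sum(p_i^2) = 0.2736. Gini = 1 - 0.2736 = 0.7264, which rounds to 0.726.

0.726


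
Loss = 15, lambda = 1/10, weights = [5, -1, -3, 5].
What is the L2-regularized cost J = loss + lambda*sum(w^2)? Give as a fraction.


L2 sq norm = sum(w^2) = 60. J = 15 + 1/10 * 60 = 21.

21


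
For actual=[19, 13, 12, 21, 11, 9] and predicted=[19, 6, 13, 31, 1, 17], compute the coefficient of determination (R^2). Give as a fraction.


Mean(y) = 85/6. SS_res = 314. SS_tot = 677/6. R^2 = 1 - 314/(677/6) = -1207/677.

-1207/677


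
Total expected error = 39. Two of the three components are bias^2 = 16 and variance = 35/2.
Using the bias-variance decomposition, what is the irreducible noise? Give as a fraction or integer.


Total error = bias^2 + variance + irreducible noise. So irreducible noise = 39 - 16 - 35/2 = 11/2.

11/2


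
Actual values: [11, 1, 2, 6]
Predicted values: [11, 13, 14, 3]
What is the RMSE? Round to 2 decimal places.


MSE = 74.2500. RMSE = sqrt(74.2500) = 8.62.

8.62


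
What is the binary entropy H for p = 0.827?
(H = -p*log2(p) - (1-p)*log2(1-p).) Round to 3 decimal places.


H = -0.827*log2(0.827) - 0.173*log2(0.173) = 0.665.

0.665


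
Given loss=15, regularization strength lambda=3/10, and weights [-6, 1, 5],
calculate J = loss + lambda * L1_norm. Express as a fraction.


L1 norm = sum(|w|) = 12. J = 15 + 3/10 * 12 = 93/5.

93/5


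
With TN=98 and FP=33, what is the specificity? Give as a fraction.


Specificity = TN / (TN + FP) = 98 / 131 = 98/131.

98/131


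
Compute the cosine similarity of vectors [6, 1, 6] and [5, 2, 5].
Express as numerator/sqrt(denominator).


dot = 62. |a|^2 = 73, |b|^2 = 54. cos = 62/sqrt(3942).

62/sqrt(3942)


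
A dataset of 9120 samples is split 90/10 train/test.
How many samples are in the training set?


Test set = 9120 * 10% = 912. Training set = 9120 - 912 = 8208.

8208


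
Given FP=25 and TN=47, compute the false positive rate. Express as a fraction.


FPR = FP / (FP + TN) = 25 / 72 = 25/72.

25/72


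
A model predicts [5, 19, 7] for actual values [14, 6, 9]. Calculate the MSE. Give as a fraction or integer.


MSE = (1/3) * ((14-5)^2=81 + (6-19)^2=169 + (9-7)^2=4). Sum = 254. MSE = 254/3.

254/3


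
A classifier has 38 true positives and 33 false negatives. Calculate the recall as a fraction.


Recall = TP / (TP + FN) = 38 / 71 = 38/71.

38/71


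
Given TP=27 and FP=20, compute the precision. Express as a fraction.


Precision = TP / (TP + FP) = 27 / 47 = 27/47.

27/47


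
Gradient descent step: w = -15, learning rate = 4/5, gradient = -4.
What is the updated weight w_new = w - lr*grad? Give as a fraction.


w_new = -15 - 4/5 * -4 = -15 - -16/5 = -59/5.

-59/5


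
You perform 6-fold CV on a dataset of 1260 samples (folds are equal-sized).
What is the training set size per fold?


Each validation fold has 1260/6 = 210 samples. Training set = 1260 - 210 = 1050.

1050


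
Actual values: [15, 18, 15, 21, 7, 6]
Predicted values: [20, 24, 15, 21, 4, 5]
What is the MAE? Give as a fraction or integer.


MAE = (1/6) * (|15-20|=5 + |18-24|=6 + |15-15|=0 + |21-21|=0 + |7-4|=3 + |6-5|=1). Sum = 15. MAE = 5/2.

5/2


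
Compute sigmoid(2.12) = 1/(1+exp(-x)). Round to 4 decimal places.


sigma(2.12) = 1/(1+e^(-2.12)) = 1/(1+0.120032) = 1/1.120032 = 0.8928.

0.8928


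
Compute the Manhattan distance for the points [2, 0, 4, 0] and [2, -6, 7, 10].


d = sum of absolute differences: |2-2|=0 + |0--6|=6 + |4-7|=3 + |0-10|=10 = 19.

19


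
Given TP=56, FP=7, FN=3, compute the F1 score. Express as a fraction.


Precision = 56/63 = 8/9. Recall = 56/59 = 56/59. F1 = 2*P*R/(P+R) = 56/61.

56/61


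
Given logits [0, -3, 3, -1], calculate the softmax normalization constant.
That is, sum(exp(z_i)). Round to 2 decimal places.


Denom = e^0=1.0000 + e^-3=0.0498 + e^3=20.0855 + e^-1=0.3679. Sum = 21.5032, which rounds to 21.50.

21.50


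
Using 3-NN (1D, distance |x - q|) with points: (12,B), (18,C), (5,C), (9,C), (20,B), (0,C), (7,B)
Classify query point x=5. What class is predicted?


Distances: |12-5|=7, |18-5|=13, |5-5|=0, |9-5|=4, |20-5|=15, |0-5|=5, |7-5|=2. 3 nearest: (5,C), (7,B), (9,C). Counts: {'C': 2, 'B': 1}. Majority class: C.

C


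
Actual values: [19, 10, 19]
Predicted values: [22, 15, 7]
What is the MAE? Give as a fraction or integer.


MAE = (1/3) * (|19-22|=3 + |10-15|=5 + |19-7|=12). Sum = 20. MAE = 20/3.

20/3


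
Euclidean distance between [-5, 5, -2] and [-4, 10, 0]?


d = sqrt(sum of squared differences). (-5--4)^2=1, (5-10)^2=25, (-2-0)^2=4. Sum = 30.

sqrt(30)


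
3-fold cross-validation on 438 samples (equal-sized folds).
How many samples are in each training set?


Each validation fold has 438/3 = 146 samples. Training set = 438 - 146 = 292.

292


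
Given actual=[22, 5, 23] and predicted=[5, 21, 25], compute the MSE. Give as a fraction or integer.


MSE = (1/3) * ((22-5)^2=289 + (5-21)^2=256 + (23-25)^2=4). Sum = 549. MSE = 183.

183


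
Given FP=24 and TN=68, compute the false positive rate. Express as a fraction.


FPR = FP / (FP + TN) = 24 / 92 = 6/23.

6/23


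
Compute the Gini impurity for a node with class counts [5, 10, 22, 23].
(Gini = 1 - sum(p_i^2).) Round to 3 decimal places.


Total = 60. Proportions: 5/60, 10/60, 22/60, 23/60. sum(p_i^2) = 0.3161. Gini = 1 - 0.3161 = 0.6839, which rounds to 0.684.

0.684


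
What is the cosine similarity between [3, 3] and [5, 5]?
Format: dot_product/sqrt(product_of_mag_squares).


dot = 30. |a|^2 = 18, |b|^2 = 50. cos = 30/sqrt(900).

30/sqrt(900)


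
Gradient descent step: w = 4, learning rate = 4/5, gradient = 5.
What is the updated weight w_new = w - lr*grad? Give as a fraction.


w_new = 4 - 4/5 * 5 = 4 - 4 = 0.

0


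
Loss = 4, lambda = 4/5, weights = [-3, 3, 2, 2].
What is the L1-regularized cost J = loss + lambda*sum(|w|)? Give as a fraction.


L1 norm = sum(|w|) = 10. J = 4 + 4/5 * 10 = 12.

12


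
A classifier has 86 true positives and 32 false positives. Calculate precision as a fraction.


Precision = TP / (TP + FP) = 86 / 118 = 43/59.

43/59


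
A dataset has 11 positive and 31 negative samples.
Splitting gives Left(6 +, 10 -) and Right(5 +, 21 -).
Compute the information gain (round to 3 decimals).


H(parent) = 0.8296. H(left) = 0.9544, H(right) = 0.7063. Weighted = (16/42)*0.9544 + (26/42)*0.7063 = 0.8008. IG = 0.8296 - 0.8008 = 0.0288, which rounds to 0.029.

0.029


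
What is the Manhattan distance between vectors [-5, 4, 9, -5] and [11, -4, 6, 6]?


d = sum of absolute differences: |-5-11|=16 + |4--4|=8 + |9-6|=3 + |-5-6|=11 = 38.

38


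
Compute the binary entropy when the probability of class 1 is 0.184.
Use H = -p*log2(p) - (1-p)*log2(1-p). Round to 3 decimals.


H = -0.184*log2(0.184) - 0.816*log2(0.816) = 0.689.

0.689


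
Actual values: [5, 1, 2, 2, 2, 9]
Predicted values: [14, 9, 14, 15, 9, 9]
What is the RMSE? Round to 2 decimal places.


MSE = 84.5000. RMSE = sqrt(84.5000) = 9.19.

9.19


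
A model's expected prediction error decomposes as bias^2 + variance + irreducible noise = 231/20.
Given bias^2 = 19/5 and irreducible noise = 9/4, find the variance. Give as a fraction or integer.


Total error = bias^2 + variance + irreducible noise. So variance = 231/20 - 19/5 - 9/4 = 11/2.

11/2


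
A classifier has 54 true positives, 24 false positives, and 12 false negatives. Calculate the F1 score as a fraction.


Precision = 54/78 = 9/13. Recall = 54/66 = 9/11. F1 = 2*P*R/(P+R) = 3/4.

3/4


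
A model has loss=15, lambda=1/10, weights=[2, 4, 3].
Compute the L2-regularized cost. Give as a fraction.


L2 sq norm = sum(w^2) = 29. J = 15 + 1/10 * 29 = 179/10.

179/10


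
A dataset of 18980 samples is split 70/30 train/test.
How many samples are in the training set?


Test set = 18980 * 30% = 5694. Training set = 18980 - 5694 = 13286.

13286


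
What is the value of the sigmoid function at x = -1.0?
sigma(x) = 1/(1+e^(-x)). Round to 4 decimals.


sigma(-1.0) = 1/(1+e^(1.0)) = 1/(1+2.718282) = 1/3.718282 = 0.2689.

0.2689


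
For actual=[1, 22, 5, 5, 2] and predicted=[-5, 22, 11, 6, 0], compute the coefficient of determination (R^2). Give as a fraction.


Mean(y) = 7. SS_res = 77. SS_tot = 294. R^2 = 1 - 77/(294) = 31/42.

31/42


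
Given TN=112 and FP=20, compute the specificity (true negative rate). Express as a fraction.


Specificity = TN / (TN + FP) = 112 / 132 = 28/33.

28/33


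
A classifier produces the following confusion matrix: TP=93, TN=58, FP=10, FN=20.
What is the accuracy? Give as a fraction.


Accuracy = (TP + TN) / (TP + TN + FP + FN) = (93 + 58) / 181 = 151/181.

151/181


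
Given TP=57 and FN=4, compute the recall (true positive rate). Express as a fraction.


Recall = TP / (TP + FN) = 57 / 61 = 57/61.

57/61


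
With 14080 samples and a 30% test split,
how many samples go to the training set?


Test set = 14080 * 30% = 4224. Training set = 14080 - 4224 = 9856.

9856


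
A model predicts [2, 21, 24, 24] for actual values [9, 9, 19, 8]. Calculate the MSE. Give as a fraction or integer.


MSE = (1/4) * ((9-2)^2=49 + (9-21)^2=144 + (19-24)^2=25 + (8-24)^2=256). Sum = 474. MSE = 237/2.

237/2


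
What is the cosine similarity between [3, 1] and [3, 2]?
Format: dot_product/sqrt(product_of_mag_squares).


dot = 11. |a|^2 = 10, |b|^2 = 13. cos = 11/sqrt(130).

11/sqrt(130)


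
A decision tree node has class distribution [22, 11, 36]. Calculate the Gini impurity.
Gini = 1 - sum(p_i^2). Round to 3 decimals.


Total = 69. Proportions: 22/69, 11/69, 36/69. sum(p_i^2) = 0.3993. Gini = 1 - 0.3993 = 0.6007, which rounds to 0.601.

0.601


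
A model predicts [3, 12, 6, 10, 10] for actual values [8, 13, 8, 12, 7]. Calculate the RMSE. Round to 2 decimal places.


MSE = 8.6000. RMSE = sqrt(8.6000) = 2.93.

2.93


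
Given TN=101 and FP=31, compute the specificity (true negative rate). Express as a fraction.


Specificity = TN / (TN + FP) = 101 / 132 = 101/132.

101/132


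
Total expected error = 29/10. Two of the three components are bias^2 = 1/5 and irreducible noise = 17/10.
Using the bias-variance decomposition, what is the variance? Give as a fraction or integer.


Total error = bias^2 + variance + irreducible noise. So variance = 29/10 - 1/5 - 17/10 = 1.

1


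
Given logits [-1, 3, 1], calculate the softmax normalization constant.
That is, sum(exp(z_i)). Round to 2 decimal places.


Denom = e^-1=0.3679 + e^3=20.0855 + e^1=2.7183. Sum = 23.1717, which rounds to 23.17.

23.17


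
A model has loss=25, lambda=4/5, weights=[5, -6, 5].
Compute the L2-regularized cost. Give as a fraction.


L2 sq norm = sum(w^2) = 86. J = 25 + 4/5 * 86 = 469/5.

469/5


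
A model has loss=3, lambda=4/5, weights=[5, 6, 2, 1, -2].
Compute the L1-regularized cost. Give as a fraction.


L1 norm = sum(|w|) = 16. J = 3 + 4/5 * 16 = 79/5.

79/5


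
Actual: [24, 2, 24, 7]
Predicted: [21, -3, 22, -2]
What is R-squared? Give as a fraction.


Mean(y) = 57/4. SS_res = 119. SS_tot = 1571/4. R^2 = 1 - 119/(1571/4) = 1095/1571.

1095/1571


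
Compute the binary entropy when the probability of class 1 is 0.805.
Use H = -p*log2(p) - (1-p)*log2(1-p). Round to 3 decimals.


H = -0.805*log2(0.805) - 0.195*log2(0.195) = 0.712.

0.712


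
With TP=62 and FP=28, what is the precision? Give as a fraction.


Precision = TP / (TP + FP) = 62 / 90 = 31/45.

31/45


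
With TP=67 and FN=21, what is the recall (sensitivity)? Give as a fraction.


Recall = TP / (TP + FN) = 67 / 88 = 67/88.

67/88


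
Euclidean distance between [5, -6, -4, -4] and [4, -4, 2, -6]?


d = sqrt(sum of squared differences). (5-4)^2=1, (-6--4)^2=4, (-4-2)^2=36, (-4--6)^2=4. Sum = 45.

sqrt(45)


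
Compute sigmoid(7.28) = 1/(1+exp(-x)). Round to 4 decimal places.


sigma(7.28) = 1/(1+e^(-7.28)) = 1/(1+0.000689) = 1/1.000689 = 0.9993.

0.9993


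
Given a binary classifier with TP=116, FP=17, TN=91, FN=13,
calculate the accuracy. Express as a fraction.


Accuracy = (TP + TN) / (TP + TN + FP + FN) = (116 + 91) / 237 = 69/79.

69/79


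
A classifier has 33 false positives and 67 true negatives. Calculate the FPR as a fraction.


FPR = FP / (FP + TN) = 33 / 100 = 33/100.

33/100


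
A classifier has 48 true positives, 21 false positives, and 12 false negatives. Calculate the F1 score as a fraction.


Precision = 48/69 = 16/23. Recall = 48/60 = 4/5. F1 = 2*P*R/(P+R) = 32/43.

32/43


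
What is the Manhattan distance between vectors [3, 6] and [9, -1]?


d = sum of absolute differences: |3-9|=6 + |6--1|=7 = 13.

13


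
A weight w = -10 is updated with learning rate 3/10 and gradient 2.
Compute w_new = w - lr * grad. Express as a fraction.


w_new = -10 - 3/10 * 2 = -10 - 3/5 = -53/5.

-53/5


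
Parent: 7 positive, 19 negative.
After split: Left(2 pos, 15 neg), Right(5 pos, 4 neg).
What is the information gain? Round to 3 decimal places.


H(parent) = 0.8404. H(left) = 0.5226, H(right) = 0.9911. Weighted = (17/26)*0.5226 + (9/26)*0.9911 = 0.6848. IG = 0.8404 - 0.6848 = 0.1556, which rounds to 0.156.

0.156


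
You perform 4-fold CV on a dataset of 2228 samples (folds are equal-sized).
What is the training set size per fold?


Each validation fold has 2228/4 = 557 samples. Training set = 2228 - 557 = 1671.

1671


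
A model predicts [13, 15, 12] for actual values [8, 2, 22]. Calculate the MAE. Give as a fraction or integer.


MAE = (1/3) * (|8-13|=5 + |2-15|=13 + |22-12|=10). Sum = 28. MAE = 28/3.

28/3


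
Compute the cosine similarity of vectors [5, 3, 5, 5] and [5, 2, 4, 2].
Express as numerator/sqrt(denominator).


dot = 61. |a|^2 = 84, |b|^2 = 49. cos = 61/sqrt(4116).

61/sqrt(4116)


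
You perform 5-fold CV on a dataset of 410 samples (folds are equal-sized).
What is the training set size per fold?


Each validation fold has 410/5 = 82 samples. Training set = 410 - 82 = 328.

328


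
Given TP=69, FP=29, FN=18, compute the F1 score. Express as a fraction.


Precision = 69/98 = 69/98. Recall = 69/87 = 23/29. F1 = 2*P*R/(P+R) = 138/185.

138/185


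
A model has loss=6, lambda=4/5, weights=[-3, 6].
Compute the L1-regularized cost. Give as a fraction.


L1 norm = sum(|w|) = 9. J = 6 + 4/5 * 9 = 66/5.

66/5


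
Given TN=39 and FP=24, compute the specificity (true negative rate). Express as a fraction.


Specificity = TN / (TN + FP) = 39 / 63 = 13/21.

13/21


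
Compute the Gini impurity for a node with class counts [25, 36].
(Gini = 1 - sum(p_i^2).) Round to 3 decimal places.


Total = 61. Proportions: 25/61, 36/61. sum(p_i^2) = 0.5163. Gini = 1 - 0.5163 = 0.4837, which rounds to 0.484.

0.484


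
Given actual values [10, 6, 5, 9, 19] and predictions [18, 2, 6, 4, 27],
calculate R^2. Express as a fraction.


Mean(y) = 49/5. SS_res = 170. SS_tot = 614/5. R^2 = 1 - 170/(614/5) = -118/307.

-118/307


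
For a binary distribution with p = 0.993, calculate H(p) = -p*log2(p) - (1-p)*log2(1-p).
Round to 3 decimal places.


H = -0.993*log2(0.993) - 0.007*log2(0.007) = 0.060.

0.060


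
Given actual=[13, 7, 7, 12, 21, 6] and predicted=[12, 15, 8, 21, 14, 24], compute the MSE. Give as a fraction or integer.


MSE = (1/6) * ((13-12)^2=1 + (7-15)^2=64 + (7-8)^2=1 + (12-21)^2=81 + (21-14)^2=49 + (6-24)^2=324). Sum = 520. MSE = 260/3.

260/3


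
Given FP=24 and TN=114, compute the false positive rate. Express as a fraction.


FPR = FP / (FP + TN) = 24 / 138 = 4/23.

4/23


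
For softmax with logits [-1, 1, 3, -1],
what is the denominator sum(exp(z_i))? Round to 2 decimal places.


Denom = e^-1=0.3679 + e^1=2.7183 + e^3=20.0855 + e^-1=0.3679. Sum = 23.5396, which rounds to 23.54.

23.54


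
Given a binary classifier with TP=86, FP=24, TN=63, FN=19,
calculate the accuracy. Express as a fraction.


Accuracy = (TP + TN) / (TP + TN + FP + FN) = (86 + 63) / 192 = 149/192.

149/192


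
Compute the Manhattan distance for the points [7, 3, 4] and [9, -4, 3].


d = sum of absolute differences: |7-9|=2 + |3--4|=7 + |4-3|=1 = 10.

10


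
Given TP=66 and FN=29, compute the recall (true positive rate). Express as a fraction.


Recall = TP / (TP + FN) = 66 / 95 = 66/95.

66/95


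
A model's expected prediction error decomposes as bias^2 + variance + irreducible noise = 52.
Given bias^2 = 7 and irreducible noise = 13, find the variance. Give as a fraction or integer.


Total error = bias^2 + variance + irreducible noise. So variance = 52 - 7 - 13 = 32.

32


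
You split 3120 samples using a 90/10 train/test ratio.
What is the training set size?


Test set = 3120 * 10% = 312. Training set = 3120 - 312 = 2808.

2808


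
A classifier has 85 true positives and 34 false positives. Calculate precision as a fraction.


Precision = TP / (TP + FP) = 85 / 119 = 5/7.

5/7


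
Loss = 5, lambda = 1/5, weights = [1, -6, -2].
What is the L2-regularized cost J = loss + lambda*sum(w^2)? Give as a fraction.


L2 sq norm = sum(w^2) = 41. J = 5 + 1/5 * 41 = 66/5.

66/5


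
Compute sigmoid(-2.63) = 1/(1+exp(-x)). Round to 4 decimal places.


sigma(-2.63) = 1/(1+e^(2.63)) = 1/(1+13.873770) = 1/14.873770 = 0.0672.

0.0672


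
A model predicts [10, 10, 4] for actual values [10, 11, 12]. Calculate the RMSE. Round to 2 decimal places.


MSE = 21.6667. RMSE = sqrt(21.6667) = 4.65.

4.65


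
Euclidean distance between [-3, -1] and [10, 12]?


d = sqrt(sum of squared differences). (-3-10)^2=169, (-1-12)^2=169. Sum = 338.

sqrt(338)


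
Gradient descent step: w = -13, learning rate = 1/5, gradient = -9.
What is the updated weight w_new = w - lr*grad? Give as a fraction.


w_new = -13 - 1/5 * -9 = -13 - -9/5 = -56/5.

-56/5


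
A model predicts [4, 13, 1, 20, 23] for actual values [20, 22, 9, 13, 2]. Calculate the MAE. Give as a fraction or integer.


MAE = (1/5) * (|20-4|=16 + |22-13|=9 + |9-1|=8 + |13-20|=7 + |2-23|=21). Sum = 61. MAE = 61/5.

61/5


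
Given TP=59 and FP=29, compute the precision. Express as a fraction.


Precision = TP / (TP + FP) = 59 / 88 = 59/88.

59/88


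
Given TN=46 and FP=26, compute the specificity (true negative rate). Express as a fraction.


Specificity = TN / (TN + FP) = 46 / 72 = 23/36.

23/36


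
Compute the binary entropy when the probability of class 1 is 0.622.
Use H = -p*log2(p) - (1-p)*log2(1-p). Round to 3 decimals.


H = -0.622*log2(0.622) - 0.378*log2(0.378) = 0.957.

0.957


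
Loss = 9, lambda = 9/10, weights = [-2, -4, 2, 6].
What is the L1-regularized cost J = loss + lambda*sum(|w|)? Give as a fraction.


L1 norm = sum(|w|) = 14. J = 9 + 9/10 * 14 = 108/5.

108/5


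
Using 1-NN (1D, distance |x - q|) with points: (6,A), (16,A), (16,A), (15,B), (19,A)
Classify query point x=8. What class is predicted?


Distances: |6-8|=2, |16-8|=8, |16-8|=8, |15-8|=7, |19-8|=11. 1 nearest: (6,A). Counts: {'A': 1}. Majority class: A.

A


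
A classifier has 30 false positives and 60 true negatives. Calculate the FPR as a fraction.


FPR = FP / (FP + TN) = 30 / 90 = 1/3.

1/3


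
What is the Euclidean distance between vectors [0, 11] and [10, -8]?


d = sqrt(sum of squared differences). (0-10)^2=100, (11--8)^2=361. Sum = 461.

sqrt(461)


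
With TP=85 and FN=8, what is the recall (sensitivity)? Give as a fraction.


Recall = TP / (TP + FN) = 85 / 93 = 85/93.

85/93


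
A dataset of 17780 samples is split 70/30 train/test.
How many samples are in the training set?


Test set = 17780 * 30% = 5334. Training set = 17780 - 5334 = 12446.

12446


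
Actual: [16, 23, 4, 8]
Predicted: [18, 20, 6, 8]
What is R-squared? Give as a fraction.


Mean(y) = 51/4. SS_res = 17. SS_tot = 859/4. R^2 = 1 - 17/(859/4) = 791/859.

791/859


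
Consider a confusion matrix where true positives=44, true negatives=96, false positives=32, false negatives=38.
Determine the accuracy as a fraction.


Accuracy = (TP + TN) / (TP + TN + FP + FN) = (44 + 96) / 210 = 2/3.

2/3


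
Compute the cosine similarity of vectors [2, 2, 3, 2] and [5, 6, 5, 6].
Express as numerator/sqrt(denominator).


dot = 49. |a|^2 = 21, |b|^2 = 122. cos = 49/sqrt(2562).

49/sqrt(2562)


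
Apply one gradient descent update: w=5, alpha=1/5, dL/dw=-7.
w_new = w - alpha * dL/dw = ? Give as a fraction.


w_new = 5 - 1/5 * -7 = 5 - -7/5 = 32/5.

32/5


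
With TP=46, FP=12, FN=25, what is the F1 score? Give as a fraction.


Precision = 46/58 = 23/29. Recall = 46/71 = 46/71. F1 = 2*P*R/(P+R) = 92/129.

92/129


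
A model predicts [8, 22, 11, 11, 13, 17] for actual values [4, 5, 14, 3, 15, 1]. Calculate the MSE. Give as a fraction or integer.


MSE = (1/6) * ((4-8)^2=16 + (5-22)^2=289 + (14-11)^2=9 + (3-11)^2=64 + (15-13)^2=4 + (1-17)^2=256). Sum = 638. MSE = 319/3.

319/3


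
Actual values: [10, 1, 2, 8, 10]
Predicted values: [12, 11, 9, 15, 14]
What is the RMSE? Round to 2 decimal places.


MSE = 43.6000. RMSE = sqrt(43.6000) = 6.60.

6.60


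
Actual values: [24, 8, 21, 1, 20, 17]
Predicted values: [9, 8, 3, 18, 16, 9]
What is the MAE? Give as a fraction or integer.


MAE = (1/6) * (|24-9|=15 + |8-8|=0 + |21-3|=18 + |1-18|=17 + |20-16|=4 + |17-9|=8). Sum = 62. MAE = 31/3.

31/3


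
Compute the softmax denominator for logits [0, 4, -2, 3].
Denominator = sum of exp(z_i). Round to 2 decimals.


Denom = e^0=1.0000 + e^4=54.5982 + e^-2=0.1353 + e^3=20.0855. Sum = 75.8190, which rounds to 75.82.

75.82


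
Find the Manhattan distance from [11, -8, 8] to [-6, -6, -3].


d = sum of absolute differences: |11--6|=17 + |-8--6|=2 + |8--3|=11 = 30.

30


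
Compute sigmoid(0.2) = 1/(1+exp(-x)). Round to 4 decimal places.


sigma(0.2) = 1/(1+e^(-0.2)) = 1/(1+0.818731) = 1/1.818731 = 0.5498.

0.5498


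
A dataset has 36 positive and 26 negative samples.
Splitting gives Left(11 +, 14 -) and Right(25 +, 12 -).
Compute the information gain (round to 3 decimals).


H(parent) = 0.9812. H(left) = 0.9896, H(right) = 0.9090. Weighted = (25/62)*0.9896 + (37/62)*0.9090 = 0.9415. IG = 0.9812 - 0.9415 = 0.0397, which rounds to 0.040.

0.040


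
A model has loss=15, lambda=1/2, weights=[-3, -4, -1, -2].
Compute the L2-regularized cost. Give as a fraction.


L2 sq norm = sum(w^2) = 30. J = 15 + 1/2 * 30 = 30.

30


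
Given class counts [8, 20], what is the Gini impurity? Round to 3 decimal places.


Total = 28. Proportions: 8/28, 20/28. sum(p_i^2) = 0.5918. Gini = 1 - 0.5918 = 0.4082, which rounds to 0.408.

0.408


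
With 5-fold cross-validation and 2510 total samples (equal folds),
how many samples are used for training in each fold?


Each validation fold has 2510/5 = 502 samples. Training set = 2510 - 502 = 2008.

2008


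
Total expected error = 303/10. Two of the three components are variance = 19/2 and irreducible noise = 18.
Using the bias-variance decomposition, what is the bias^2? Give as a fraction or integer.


Total error = bias^2 + variance + irreducible noise. So bias^2 = 303/10 - 19/2 - 18 = 14/5.

14/5


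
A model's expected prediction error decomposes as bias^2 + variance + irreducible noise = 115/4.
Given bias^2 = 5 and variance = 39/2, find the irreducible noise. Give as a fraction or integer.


Total error = bias^2 + variance + irreducible noise. So irreducible noise = 115/4 - 5 - 39/2 = 17/4.

17/4


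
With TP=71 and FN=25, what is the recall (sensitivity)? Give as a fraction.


Recall = TP / (TP + FN) = 71 / 96 = 71/96.

71/96


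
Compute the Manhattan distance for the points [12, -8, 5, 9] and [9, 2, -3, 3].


d = sum of absolute differences: |12-9|=3 + |-8-2|=10 + |5--3|=8 + |9-3|=6 = 27.

27


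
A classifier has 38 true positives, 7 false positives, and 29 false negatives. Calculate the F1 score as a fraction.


Precision = 38/45 = 38/45. Recall = 38/67 = 38/67. F1 = 2*P*R/(P+R) = 19/28.

19/28
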